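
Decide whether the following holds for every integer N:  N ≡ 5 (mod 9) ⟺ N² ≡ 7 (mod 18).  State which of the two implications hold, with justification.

Both directions fail.

(⇒) This fails: take N = 14. Then 14 ≡ 5 (mod 9), but 14² = 196 ≡ 16 (mod 18), not 7.

(⇐) This fails: take N = 13. Then 13² = 169 ≡ 7 (mod 18), yet 13 ≡ 4 (mod 9), not 5.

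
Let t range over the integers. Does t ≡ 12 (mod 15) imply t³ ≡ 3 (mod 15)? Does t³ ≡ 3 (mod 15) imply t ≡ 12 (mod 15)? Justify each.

[⇐] Suppose t³ ≡ 3 (mod 15). The only residue r in {0, …, 14} with r³ ≡ 3 (mod 15) is r = 12, so t ≡ 12 (mod 15).

[⇒] Suppose t ≡ 12 (mod 15). Write t = 15j + 12. Then (15j + 12)³ = 3375j³ + 8100j² + 6480j + 1728 = 15(225j³ + 540j² + 432j + 115) + 3, so t³ ≡ 3 (mod 15).

Both directions hold; the statement is true.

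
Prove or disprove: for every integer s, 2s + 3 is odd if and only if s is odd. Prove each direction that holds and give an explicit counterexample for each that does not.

Only the converse holds.

(→) This fails: take s = 4. Then 2s + 3 = 11, which is odd, yet s = 4 is even, not odd.

(←) Suppose s is odd. Since 2 is even, 2s is even for every s, so 2s + 3 has the same parity as 3, which is odd. Hence 2s + 3 is odd.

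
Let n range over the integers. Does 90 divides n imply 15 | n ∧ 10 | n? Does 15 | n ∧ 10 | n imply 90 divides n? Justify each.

The forward direction holds; the converse fails.

Forward direction. If 90 ∣ n, write n = 90q. Since 90 = 6·15, n = 15·(6q), so 15 ∣ n; and since 90 = 9·10, n = 10·(9q), so 10 ∣ n.

Converse. This fails: take n = 30. Both 15 ∣ 30 and 10 ∣ 30, yet 30 is not a multiple of 90 (since 30 = 0·90 + 30), so 90 ∤ 30.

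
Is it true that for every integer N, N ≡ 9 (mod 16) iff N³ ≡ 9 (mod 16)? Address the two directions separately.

(⟹) Suppose N ≡ 9 (mod 16). Write N = 16j + 9. Then (16j + 9)³ = 4096j³ + 6912j² + 3888j + 729 = 16(256j³ + 432j² + 243j + 45) + 9, so N³ ≡ 9 (mod 16).

(⟸) Conversely, suppose N³ ≡ 9 (mod 16). The only residue r in {0, …, 15} with r³ ≡ 9 (mod 16) is r = 9, so N ≡ 9 (mod 16).

Equivalent; both directions hold.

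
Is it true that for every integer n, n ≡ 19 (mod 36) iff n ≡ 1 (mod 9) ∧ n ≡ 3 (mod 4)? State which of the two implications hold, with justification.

Equivalent; both directions hold.

(⇐) If n ≡ 1 (mod 9) and n ≡ 3 (mod 4), then by the Chinese remainder theorem n ≡ 19 (mod 36). This is exactly n ≡ 19 (mod 36).

(⇒) Suppose n ≡ 19 (mod 36); write n = 36j + 19. Since 9 ∣ 36, reducing mod 9 gives n ≡ 19 ≡ 1 (mod 9); since 4 ∣ 36, reducing mod 4 gives n ≡ 19 ≡ 3 (mod 4).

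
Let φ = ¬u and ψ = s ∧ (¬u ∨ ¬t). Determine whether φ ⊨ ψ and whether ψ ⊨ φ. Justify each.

Neither implication holds.

Forward direction. This fails. Under t = F, u = F, s = F, the left side is true but the right side is false.

Converse. This fails. Under t = F, u = T, s = T, the left side is false but the right side is true.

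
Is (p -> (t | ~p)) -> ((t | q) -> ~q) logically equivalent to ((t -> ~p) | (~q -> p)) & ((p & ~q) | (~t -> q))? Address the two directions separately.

(→) This fails. Under q = F, t = F, p = F, the left side is true but the right side is false.

(←) This fails. Under q = T, t = F, p = F, the left side is false but the right side is true.

Neither implication holds.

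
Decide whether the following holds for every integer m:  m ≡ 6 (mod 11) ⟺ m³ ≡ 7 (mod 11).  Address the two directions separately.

(⟹) Suppose m ≡ 6 (mod 11). Write m = 11j + 6. Then (11j + 6)³ = 1331j³ + 2178j² + 1188j + 216 = 11(121j³ + 198j² + 108j + 19) + 7, so m³ ≡ 7 (mod 11).

(⟸) Conversely, suppose m³ ≡ 7 (mod 11). The only residue r in {0, …, 10} with r³ ≡ 7 (mod 11) is r = 6, so m ≡ 6 (mod 11).

Equivalent; both directions hold.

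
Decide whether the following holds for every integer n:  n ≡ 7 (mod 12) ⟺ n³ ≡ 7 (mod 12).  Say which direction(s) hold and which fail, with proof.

(→) Suppose n ≡ 7 (mod 12). Write n = 12j + 7. Then (12j + 7)³ = 1728j³ + 3024j² + 1764j + 343 = 12(144j³ + 252j² + 147j + 28) + 7, so n³ ≡ 7 (mod 12).

(←) For the converse, argue contrapositively. If n ≢ 7 (mod 12), then n is congruent to one of 0, 1, 2, 3, 4, 5, 6, 8, 9, 10, 11 modulo 12, and these give n³ ≡ 0, 1, 8, 3, 4, 5, 0, 8, 9, 4, 11 respectively — never 7.

Both directions hold.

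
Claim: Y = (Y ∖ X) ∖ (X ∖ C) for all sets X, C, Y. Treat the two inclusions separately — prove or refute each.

Only the reverse inclusion holds.

(⟹) This inclusion fails. Take X = {1}, C = ∅, Y = {1}; then 1 ∈ Y but 1 ∉ (Y ∖ X) ∖ (X ∖ C).

(⟸) Let x ∈ (Y ∖ X) ∖ (X ∖ C). Then either x ∈ Y and x ∉ X, C; or x ∈ C ∩ Y and x ∉ X. In each case x ∈ Y, so (Y ∖ X) ∖ (X ∖ C) ⊆ Y.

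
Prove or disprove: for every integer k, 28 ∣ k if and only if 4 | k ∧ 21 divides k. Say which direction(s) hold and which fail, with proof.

(→) This fails: take k = 28. Certainly 28 ∣ 28, but 21 ∤ 28.

(←) Suppose 4 ∣ k and 21 ∣ k. Any common multiple of 4 and 21 is a multiple of their lcm; here gcd(4, 21) = 1, so lcm(4, 21) = 4·21 = 84, so 84 ∣ k. Since 28 ∣ 84, it follows that 28 ∣ k.

The forward direction fails; the converse holds.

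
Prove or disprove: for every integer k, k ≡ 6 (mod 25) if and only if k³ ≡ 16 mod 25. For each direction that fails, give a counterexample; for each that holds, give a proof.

Both directions hold.

(⇐) Suppose k³ ≡ 16 (mod 25). The only residue r in {0, …, 24} with r³ ≡ 16 (mod 25) is r = 6, so k ≡ 6 (mod 25).

(⇒) Suppose k ≡ 6 (mod 25). Write k = 25j + 6. Then (25j + 6)³ = 15625j³ + 11250j² + 2700j + 216 = 25(625j³ + 450j² + 108j + 8) + 16, so k³ ≡ 16 (mod 25).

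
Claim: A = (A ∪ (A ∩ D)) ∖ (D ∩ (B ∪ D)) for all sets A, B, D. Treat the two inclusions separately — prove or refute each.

(⊆) fails; (⊇) holds.

(⟹) This inclusion fails. Take A = {1}, B = ∅, D = {1}; then 1 ∈ A but 1 ∉ (A ∪ (A ∩ D)) ∖ (D ∩ (B ∪ D)).

(⟸) Let x ∈ (A ∪ (A ∩ D)) ∖ (D ∩ (B ∪ D)). Then either x ∈ A and x ∉ B, D; or x ∈ A ∩ B and x ∉ D. In each case x ∈ A, so (A ∪ (A ∩ D)) ∖ (D ∩ (B ∪ D)) ⊆ A.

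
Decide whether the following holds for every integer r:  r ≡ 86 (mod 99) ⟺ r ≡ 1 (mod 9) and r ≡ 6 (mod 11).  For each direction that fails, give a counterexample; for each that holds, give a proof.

[⇒] This fails: r = 86 gives 86 ≡ 86 (mod 99) but 86 ≡ 5 (mod 9), so the conjunction on the right does not hold.

[⇐] This fails: r = 28 satisfies both congruences on the right (28 ≡ 1 mod 9 and 28 ≡ 6 mod 11) yet 28 ≡ 28 (mod 99), not 86.

Both directions fail.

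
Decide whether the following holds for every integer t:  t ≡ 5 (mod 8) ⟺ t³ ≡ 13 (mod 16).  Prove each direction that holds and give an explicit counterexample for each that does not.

(⟸) The residues r modulo 16 with r³ ≡ 13 (mod 16) are exactly {5}, and each is ≡ 5 (mod 8).

(⟹) This fails: take t = 13. Then 13 ≡ 5 (mod 8), but 13³ = 2197 ≡ 5 (mod 16), not 13.

Only the reverse direction holds.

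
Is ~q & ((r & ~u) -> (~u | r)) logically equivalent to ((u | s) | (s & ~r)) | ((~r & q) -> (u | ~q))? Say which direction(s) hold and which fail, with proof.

Not equivalent: only (⇒) holds.

Forward direction. Assume the antecedent. If q is true, the antecedent cannot hold. If q is false, the consequent reduces to true regardless of the other variables. Either way the consequent holds.

Converse. This fails. Under r = T, u = F, q = T, s = F, the left side is false but the right side is true.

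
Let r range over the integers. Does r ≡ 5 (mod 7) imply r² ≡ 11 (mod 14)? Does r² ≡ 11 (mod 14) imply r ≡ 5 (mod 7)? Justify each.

Neither implication holds.

(⇒) This fails: take r = 12. Then 12 ≡ 5 (mod 7), but 12² = 144 ≡ 4 (mod 14), not 11.

(⇐) This fails: take r = 9. Then 9² = 81 ≡ 11 (mod 14), yet 9 ≡ 2 (mod 7), not 5.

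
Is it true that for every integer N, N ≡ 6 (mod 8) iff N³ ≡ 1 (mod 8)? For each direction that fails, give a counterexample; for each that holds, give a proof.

(→) This fails: take N = 6. Then 6 ≡ 6 (mod 8), but 6³ = 216 ≡ 0 (mod 8), not 1.

(←) This fails: take N = 1. Then 1³ = 1 ≡ 1 (mod 8), yet 1 ≡ 1 (mod 8), not 6.

(⇒) fails and (⇐) fails.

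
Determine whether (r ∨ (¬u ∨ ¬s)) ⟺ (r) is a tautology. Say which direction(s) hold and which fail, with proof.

Only the converse holds.

[⇒] This fails. Under r = F, u = F, s = F, the left side is true but the right side is false.

[⇐] Assume the antecedent. If r is true, r ∨ (¬u ∨ ¬s) reduces to true regardless of the other variables. If r is false, the antecedent cannot hold. Either way r ∨ (¬u ∨ ¬s) holds.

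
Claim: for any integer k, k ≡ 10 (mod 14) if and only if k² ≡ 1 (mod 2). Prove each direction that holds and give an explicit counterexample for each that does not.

Neither direction holds.

(→) This fails: take k = 10. Then 10 ≡ 10 (mod 14), but 10² = 100 ≡ 0 (mod 2), not 1.

(←) This fails: take k = 1. Then 1² = 1 ≡ 1 (mod 2), yet 1 ≡ 1 (mod 14), not 10.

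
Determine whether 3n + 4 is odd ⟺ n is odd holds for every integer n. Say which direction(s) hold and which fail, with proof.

Equivalent; both directions hold.

(⇒) Suppose 3n + 4 is odd. Since 3 is odd, 3n and n have the same parity, so 3n + 4 ≡ n + 4 (mod 2). As 4 is even, 3n + 4 is odd exactly when n is odd. Thus n is odd.

(⇐) Conversely, suppose n is odd; write n = 2j + 1. Then 3n + 4 = 3·(2j + 1) + 4 = 2·3j + 7, which is odd.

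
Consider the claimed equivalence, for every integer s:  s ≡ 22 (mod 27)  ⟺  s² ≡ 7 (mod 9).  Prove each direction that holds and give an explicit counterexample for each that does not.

The forward direction holds; the converse fails.

(→) Suppose s ≡ 22 (mod 27). Then s² ≡ 22² = 484 (mod 27), and since 9 ∣ 27, also s² ≡ 7 (mod 9).

(←) This fails: take s = 4. Then 4² = 16 ≡ 7 (mod 9), yet 4 ≡ 4 (mod 27), not 22.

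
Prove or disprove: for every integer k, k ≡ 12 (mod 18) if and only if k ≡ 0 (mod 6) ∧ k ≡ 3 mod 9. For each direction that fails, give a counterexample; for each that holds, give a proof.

Both directions hold; the statement is true.

(⇒) Suppose k ≡ 12 (mod 18); write k = 18j + 12. Since 6 ∣ 18, reducing mod 6 gives k ≡ 12 ≡ 0 (mod 6); since 9 ∣ 18, reducing mod 9 gives k ≡ 12 ≡ 3 (mod 9).

(⇐) Conversely, if k ≡ 0 (mod 6) and k ≡ 3 (mod 9), then by the Chinese remainder theorem k ≡ 12 (mod 18). This is exactly k ≡ 12 (mod 18).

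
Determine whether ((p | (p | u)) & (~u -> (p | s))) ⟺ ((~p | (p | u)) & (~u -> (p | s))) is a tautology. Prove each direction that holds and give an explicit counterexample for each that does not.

[⇒] Assume the antecedent. If p is true, the consequent reduces to true regardless of the other variables. If p is false, the antecedent forces (p = F, u = T, s = F) or (p = F, u = T, s = T), and the consequent holds there. Either way the consequent holds.

[⇐] This fails. Under p = F, u = F, s = T, the left side is false but the right side is true.

Only the forward direction holds.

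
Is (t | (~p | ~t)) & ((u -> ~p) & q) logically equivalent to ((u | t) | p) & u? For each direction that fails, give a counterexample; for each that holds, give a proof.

(→) This fails. Under q = T, t = F, p = F, u = F, the left side is true but the right side is false.

(←) This fails. Under q = F, t = F, p = F, u = T, the left side is false but the right side is true.

(⇒) fails and (⇐) fails.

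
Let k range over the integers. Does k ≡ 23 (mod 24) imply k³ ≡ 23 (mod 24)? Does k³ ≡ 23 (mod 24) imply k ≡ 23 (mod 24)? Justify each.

[⇒] Suppose k ≡ 23 (mod 24). Write k = 24j + 23. Then (24j + 23)³ = 13824j³ + 39744j² + 38088j + 12167 = 24(576j³ + 1656j² + 1587j + 506) + 23, so k³ ≡ 23 (mod 24).

[⇐] Conversely, suppose k³ ≡ 23 (mod 24). The only residue r in {0, …, 23} with r³ ≡ 23 (mod 24) is r = 23, so k ≡ 23 (mod 24).

The biconditional holds.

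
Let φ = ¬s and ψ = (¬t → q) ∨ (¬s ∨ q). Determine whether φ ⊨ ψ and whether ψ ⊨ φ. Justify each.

Only the forward implication holds.

[⇒] Assume the antecedent. If t is true, (¬t → q) ∨ (¬s ∨ q) reduces to true regardless of the other variables. If t is false, the antecedent forces (t = F, s = F, q = F) or (t = F, s = F, q = T), and (¬t → q) ∨ (¬s ∨ q) holds there. Either way (¬t → q) ∨ (¬s ∨ q) holds.

[⇐] This fails. Under t = T, s = T, q = F, the left side is false but the right side is true.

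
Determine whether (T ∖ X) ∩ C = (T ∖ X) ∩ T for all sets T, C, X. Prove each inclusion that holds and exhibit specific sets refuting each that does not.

Only the forward inclusion holds.

(⟹) Let x ∈ (T ∖ X) ∩ C. Then x ∈ T ∩ C and x ∉ X, from which x ∈ (T ∖ X) ∩ T.

(⟸) This inclusion fails. Take T = {1}, C = ∅, X = ∅; then 1 ∈ (T ∖ X) ∩ T but 1 ∉ (T ∖ X) ∩ C.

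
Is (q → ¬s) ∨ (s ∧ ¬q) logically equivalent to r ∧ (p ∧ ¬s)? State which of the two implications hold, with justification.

(⟹) This fails. Under r = F, q = F, p = F, s = F, the left side is true but the right side is false.

(⟸) Assume the antecedent. If r is true, the antecedent forces (r = T, q = F, p = T, s = F) or (r = T, q = T, p = T, s = F), and (q → ¬s) ∨ (s ∧ ¬q) holds there. If r is false, the antecedent cannot hold. Either way (q → ¬s) ∨ (s ∧ ¬q) holds.

(⇒) fails; (⇐) holds.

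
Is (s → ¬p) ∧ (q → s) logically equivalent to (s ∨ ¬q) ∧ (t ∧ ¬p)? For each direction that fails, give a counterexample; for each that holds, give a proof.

Converse. Assume the antecedent. If s is true, the antecedent forces (s = T, t = T, p = F, q = F) or (s = T, t = T, p = F, q = T), and (s → ¬p) ∧ (q → s) holds there. If s is false, the antecedent forces (s = F, t = T, p = F, q = F), and (s → ¬p) ∧ (q → s) holds there. Either way (s → ¬p) ∧ (q → s) holds.

Forward direction. This fails. Under s = F, t = F, p = F, q = F, the left side is true but the right side is false.

Not equivalent: only (⇐) holds.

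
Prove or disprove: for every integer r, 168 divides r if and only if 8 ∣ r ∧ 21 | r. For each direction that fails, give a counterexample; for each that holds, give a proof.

[⇒] If 168 ∣ r, write r = 168q. Since 168 = 21·8, r = 8·(21q), so 8 ∣ r; and since 168 = 8·21, r = 21·(8q), so 21 ∣ r.

[⇐] Suppose 8 ∣ r and 21 ∣ r. Any common multiple of 8 and 21 is a multiple of their lcm; here gcd(8, 21) = 1, so lcm(8, 21) = 8·21 = 168, so 168 ∣ r.

Equivalent; both directions hold.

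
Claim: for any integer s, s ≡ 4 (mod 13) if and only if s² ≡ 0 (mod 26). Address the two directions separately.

Both directions fail.

(⟹) This fails: take s = 4. Then 4 ≡ 4 (mod 13), but 4² = 16 ≡ 16 (mod 26), not 0.

(⟸) This fails: take s = 0. Then 0² = 0 ≡ 0 (mod 26), yet 0 ≡ 0 (mod 13), not 4.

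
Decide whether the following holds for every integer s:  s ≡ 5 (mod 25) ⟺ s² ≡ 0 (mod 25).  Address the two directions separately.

Only the forward implication holds.

(⇒) Suppose s ≡ 5 (mod 25). Write s = 25j + 5. Then (25j + 5)² = 625j² + 250j + 25 = 25(25j² + 10j + 1) + 0, so s² ≡ 0 (mod 25).

(⇐) This fails: take s = 0. Then 0² = 0 ≡ 0 (mod 25), yet 0 ≡ 0 (mod 25), not 5.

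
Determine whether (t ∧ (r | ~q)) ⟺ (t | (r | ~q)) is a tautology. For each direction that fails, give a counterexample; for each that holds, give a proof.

(⇒) Assume the antecedent. If r is true, t | (r | ~q) reduces to true regardless of the other variables. If r is false, the antecedent forces (r = F, t = T, q = F), and t | (r | ~q) holds there. Either way t | (r | ~q) holds.

(⇐) This fails. Under r = F, t = F, q = F, the left side is false but the right side is true.

(⇒) holds; (⇐) fails.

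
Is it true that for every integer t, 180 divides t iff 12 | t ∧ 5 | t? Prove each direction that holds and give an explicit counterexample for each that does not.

(⇒) holds; (⇐) fails.

(⇒) If 180 ∣ t, write t = 180q. Since 180 = 15·12, t = 12·(15q), so 12 ∣ t; and since 180 = 36·5, t = 5·(36q), so 5 ∣ t.

(⇐) This fails: take t = 60. Both 12 ∣ 60 and 5 ∣ 60, yet 60 is not a multiple of 180 (since 60 = 0·180 + 60), so 180 ∤ 60.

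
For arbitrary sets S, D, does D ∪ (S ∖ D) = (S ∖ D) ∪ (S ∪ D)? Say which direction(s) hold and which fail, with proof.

Both inclusions hold.

Forward inclusion. Let x ∈ D ∪ (S ∖ D). Then either x ∈ S and x ∉ D; or x ∈ D and x ∉ S; or x ∈ S ∩ D. In each case x ∈ (S ∖ D) ∪ (S ∪ D), so D ∪ (S ∖ D) ⊆ (S ∖ D) ∪ (S ∪ D).

Reverse inclusion. Let x ∈ (S ∖ D) ∪ (S ∪ D). Then either x ∈ S and x ∉ D; or x ∈ D and x ∉ S; or x ∈ S ∩ D. In each case x ∈ D ∪ (S ∖ D), so (S ∖ D) ∪ (S ∪ D) ⊆ D ∪ (S ∖ D).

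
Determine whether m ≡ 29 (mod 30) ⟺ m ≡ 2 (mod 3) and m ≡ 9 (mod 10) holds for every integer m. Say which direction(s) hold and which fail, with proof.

[⇐] If m ≡ 2 (mod 3) and m ≡ 9 (mod 10), then by the Chinese remainder theorem m ≡ 29 (mod 30). This is exactly m ≡ 29 (mod 30).

[⇒] Suppose m ≡ 29 (mod 30); write m = 30j + 29. Since 3 ∣ 30, reducing mod 3 gives m ≡ 29 ≡ 2 (mod 3); since 10 ∣ 30, reducing mod 10 gives m ≡ 29 ≡ 9 (mod 10).

Both directions hold; the statement is true.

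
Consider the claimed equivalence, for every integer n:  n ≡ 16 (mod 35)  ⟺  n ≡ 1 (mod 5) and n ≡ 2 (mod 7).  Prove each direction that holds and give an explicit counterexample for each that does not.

(⇐) If n ≡ 1 (mod 5) and n ≡ 2 (mod 7), then by the Chinese remainder theorem n ≡ 16 (mod 35). This is exactly n ≡ 16 (mod 35).

(⇒) Suppose n ≡ 16 (mod 35); write n = 35j + 16. Since 5 ∣ 35, reducing mod 5 gives n ≡ 16 ≡ 1 (mod 5); since 7 ∣ 35, reducing mod 7 gives n ≡ 16 ≡ 2 (mod 7).

The biconditional holds.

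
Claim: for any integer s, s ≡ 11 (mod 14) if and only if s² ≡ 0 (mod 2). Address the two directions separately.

Neither direction holds.

(⇒) This fails: take s = 11. Then 11 ≡ 11 (mod 14), but 11² = 121 ≡ 1 (mod 2), not 0.

(⇐) This fails: take s = 0. Then 0² = 0 ≡ 0 (mod 2), yet 0 ≡ 0 (mod 14), not 11.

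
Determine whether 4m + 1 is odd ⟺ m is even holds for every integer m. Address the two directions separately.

(→) This fails: take m = 5. Then 4m + 1 = 21, which is odd, yet m = 5 is odd, not even.

(←) Suppose m is even. Since 4 is even, 4m is even for every m, so 4m + 1 has the same parity as 1, which is odd. Hence 4m + 1 is odd.

Only the reverse direction holds.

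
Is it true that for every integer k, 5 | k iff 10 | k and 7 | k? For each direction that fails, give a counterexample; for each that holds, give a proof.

Not equivalent: only (⇐) holds.

(⇐) Suppose 10 ∣ k and 7 ∣ k. Any common multiple of 10 and 7 is a multiple of their lcm; here gcd(10, 7) = 1, so lcm(10, 7) = 10·7 = 70, so 70 ∣ k. Since 5 ∣ 70, it follows that 5 ∣ k.

(⇒) This fails: take k = 5. Certainly 5 ∣ 5, but 10 ∤ 5.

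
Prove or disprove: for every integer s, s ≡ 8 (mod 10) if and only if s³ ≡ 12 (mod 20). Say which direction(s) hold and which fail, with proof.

Converse. The residues r modulo 20 with r³ ≡ 12 (mod 20) are exactly {8, 18}, and each is ≡ 8 (mod 10).

Forward direction. Suppose s ≡ 8 (mod 10). Working modulo 20, s ∈ {8, 18}; for each such r, r³ ≡ 12 (mod 20).

Equivalent; both directions hold.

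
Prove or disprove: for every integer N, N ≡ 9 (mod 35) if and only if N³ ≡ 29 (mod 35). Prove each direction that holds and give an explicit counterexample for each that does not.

(⇒) holds; (⇐) fails.

(⟹) Suppose N ≡ 9 (mod 35). Write N = 35j + 9. Then (35j + 9)³ = 42875j³ + 33075j² + 8505j + 729 = 35(1225j³ + 945j² + 243j + 20) + 29, so N³ ≡ 29 (mod 35).

(⟸) This fails: take N = 4. Then 4³ = 64 ≡ 29 (mod 35), yet 4 ≡ 4 (mod 35), not 9.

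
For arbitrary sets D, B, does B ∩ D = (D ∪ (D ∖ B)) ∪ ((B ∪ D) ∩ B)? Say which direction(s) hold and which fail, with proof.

Forward inclusion. Let x ∈ B ∩ D. Then x ∈ D ∩ B, from which x ∈ (D ∪ (D ∖ B)) ∪ ((B ∪ D) ∩ B).

Reverse inclusion. This inclusion fails. Take D = {1}, B = ∅; then 1 ∈ (D ∪ (D ∖ B)) ∪ ((B ∪ D) ∩ B) but 1 ∉ B ∩ D.

Only the forward inclusion holds.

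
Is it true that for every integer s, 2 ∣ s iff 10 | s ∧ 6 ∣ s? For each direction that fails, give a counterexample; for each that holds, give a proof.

Only the converse holds.

(⇒) This fails: take s = 2. Certainly 2 ∣ 2, but 10 ∤ 2.

(⇐) Suppose 10 ∣ s and 6 ∣ s. Any common multiple of 10 and 6 is a multiple of their lcm; here lcm(10, 6) = 10·6/gcd(10, 6) = 60/2 = 30, so 30 ∣ s. Since 2 ∣ 30, it follows that 2 ∣ s.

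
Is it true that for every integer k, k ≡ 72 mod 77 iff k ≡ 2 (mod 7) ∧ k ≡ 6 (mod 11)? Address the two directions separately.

Both implications hold.

(→) Suppose k ≡ 72 (mod 77); write k = 77j + 72. Since 7 ∣ 77, reducing mod 7 gives k ≡ 72 ≡ 2 (mod 7); since 11 ∣ 77, reducing mod 11 gives k ≡ 72 ≡ 6 (mod 11).

(←) Conversely, if k ≡ 2 (mod 7) and k ≡ 6 (mod 11), then by the Chinese remainder theorem k ≡ 72 (mod 77). This is exactly k ≡ 72 (mod 77).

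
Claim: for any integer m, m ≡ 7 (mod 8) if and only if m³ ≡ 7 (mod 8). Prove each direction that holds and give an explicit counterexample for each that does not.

[⇒] Suppose m ≡ 7 (mod 8). Write m = 8j + 7. Then (8j + 7)³ = 512j³ + 1344j² + 1176j + 343 = 8(64j³ + 168j² + 147j + 42) + 7, so m³ ≡ 7 (mod 8).

[⇐] For the converse, argue contrapositively. If m ≢ 7 (mod 8), then m is congruent to one of 0, 1, 2, 3, 4, 5, 6 modulo 8, and these give m³ ≡ 0, 1, 0, 3, 0, 5, 0 respectively — never 7.

The biconditional holds.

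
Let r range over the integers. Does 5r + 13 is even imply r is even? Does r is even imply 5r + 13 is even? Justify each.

(⇒) This fails: r = 3 gives 5r + 13 = 28, which is even, but 3 is odd, not even.

(⇐) This also fails: r = 4 is even, but 5r + 13 = 33 is odd, not even.

(⇒) fails and (⇐) fails.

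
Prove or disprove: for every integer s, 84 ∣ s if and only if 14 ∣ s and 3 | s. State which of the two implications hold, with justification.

(⇒) holds; (⇐) fails.

(→) If 84 ∣ s, write s = 84q. Since 84 = 6·14, s = 14·(6q), so 14 ∣ s; and since 84 = 28·3, s = 3·(28q), so 3 ∣ s.

(←) This fails: take s = 42. Both 14 ∣ 42 and 3 ∣ 42, yet 42 is not a multiple of 84 (since 42 = 0·84 + 42), so 84 ∤ 42.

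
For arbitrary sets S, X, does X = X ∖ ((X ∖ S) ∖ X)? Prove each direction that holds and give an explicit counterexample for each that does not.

Both inclusions hold; the sets are equal.

(⟸) Let x ∈ X ∖ ((X ∖ S) ∖ X). Then either x ∈ X and x ∉ S; or x ∈ S ∩ X. In each case x ∈ X, so X ∖ ((X ∖ S) ∖ X) ⊆ X.

(⟹) Let x ∈ X. Then either x ∈ X and x ∉ S; or x ∈ S ∩ X. In each case x ∈ X ∖ ((X ∖ S) ∖ X), so X ⊆ X ∖ ((X ∖ S) ∖ X).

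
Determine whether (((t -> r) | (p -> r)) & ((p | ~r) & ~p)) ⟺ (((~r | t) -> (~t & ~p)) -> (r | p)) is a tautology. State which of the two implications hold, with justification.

Forward direction. This fails. Under p = F, t = F, r = F, the left side is true but the right side is false.

Converse. This fails. Under p = T, t = F, r = F, the left side is false but the right side is true.

Neither direction holds.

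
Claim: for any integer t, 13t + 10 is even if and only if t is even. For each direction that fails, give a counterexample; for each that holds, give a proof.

Both directions hold.

(→) Suppose 13t + 10 is even. Since 13 is odd, 13t and t have the same parity, so 13t + 10 ≡ t + 10 (mod 2). As 10 is even, 13t + 10 is even exactly when t is even. Thus t is even.

(←) Conversely, suppose t is even; write t = 2j. Then 13t + 10 = 13·(2j) + 10 = 2·13j + 10, which is even.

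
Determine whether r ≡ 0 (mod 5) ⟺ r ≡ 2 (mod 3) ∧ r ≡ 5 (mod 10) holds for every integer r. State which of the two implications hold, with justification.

(→) This fails: r = 0 gives 0 ≡ 0 (mod 5) but 0 ≡ 0 (mod 3), so the conjunction on the right does not hold.

(←) Conversely, if r ≡ 2 (mod 3) and r ≡ 5 (mod 10), then by the Chinese remainder theorem r ≡ 5 (mod 30). Since 5 ≡ 0 (mod 5) and 5 ∣ 30, we get r ≡ 0 (mod 5).

Only the reverse direction holds.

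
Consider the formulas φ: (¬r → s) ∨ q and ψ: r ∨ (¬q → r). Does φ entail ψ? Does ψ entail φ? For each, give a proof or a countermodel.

Not equivalent: only (⇐) holds.

Forward direction. This fails. Under q = F, r = F, s = T, the left side is true but the right side is false.

Converse. Assume the antecedent. If q is true, (¬r → s) ∨ q reduces to true regardless of the other variables. If q is false, the antecedent forces (q = F, r = T, s = F) or (q = F, r = T, s = T), and (¬r → s) ∨ q holds there. Either way (¬r → s) ∨ q holds.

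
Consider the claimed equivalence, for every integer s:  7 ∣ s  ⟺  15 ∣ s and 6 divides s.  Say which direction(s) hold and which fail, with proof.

(⟹) This fails: take s = 7. Certainly 7 ∣ 7, but 15 ∤ 7.

(⟸) This fails: take s = 30. Both 15 ∣ 30 and 6 ∣ 30, yet 30 is not a multiple of 7 (since 30 = 4·7 + 2), so 7 ∤ 30.

Neither direction holds.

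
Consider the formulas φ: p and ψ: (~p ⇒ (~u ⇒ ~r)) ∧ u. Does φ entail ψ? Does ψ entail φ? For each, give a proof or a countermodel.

(→) This fails. Under r = F, u = F, p = T, the left side is true but the right side is false.

(←) This fails. Under r = F, u = T, p = F, the left side is false but the right side is true.

Both directions fail.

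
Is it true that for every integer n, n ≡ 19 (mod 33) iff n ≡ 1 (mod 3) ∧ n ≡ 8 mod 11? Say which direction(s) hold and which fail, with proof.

Both implications hold.

(⇐) If n ≡ 1 (mod 3) and n ≡ 8 (mod 11), then by the Chinese remainder theorem n ≡ 19 (mod 33). This is exactly n ≡ 19 (mod 33).

(⇒) Suppose n ≡ 19 (mod 33); write n = 33j + 19. Since 3 ∣ 33, reducing mod 3 gives n ≡ 19 ≡ 1 (mod 3); since 11 ∣ 33, reducing mod 11 gives n ≡ 19 ≡ 8 (mod 11).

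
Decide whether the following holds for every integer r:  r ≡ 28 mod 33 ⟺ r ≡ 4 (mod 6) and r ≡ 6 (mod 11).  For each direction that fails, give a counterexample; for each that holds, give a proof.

(→) This fails: r = 61 gives 61 ≡ 28 (mod 33) but 61 ≡ 1 (mod 6), so the conjunction on the right does not hold.

(←) Conversely, if r ≡ 4 (mod 6) and r ≡ 6 (mod 11), then by the Chinese remainder theorem r ≡ 28 (mod 66). Since 28 ≡ 28 (mod 33) and 33 ∣ 66, we get r ≡ 28 (mod 33).

The forward direction fails; the converse holds.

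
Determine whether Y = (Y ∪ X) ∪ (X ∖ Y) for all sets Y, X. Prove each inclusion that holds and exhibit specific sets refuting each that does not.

Only the forward inclusion holds.

(⟹) Let x ∈ Y. Then either x ∈ Y and x ∉ X; or x ∈ Y ∩ X. In each case x ∈ (Y ∪ X) ∪ (X ∖ Y), so Y ⊆ (Y ∪ X) ∪ (X ∖ Y).

(⟸) This inclusion fails. Take Y = ∅, X = {1}; then 1 ∈ (Y ∪ X) ∪ (X ∖ Y) but 1 ∉ Y.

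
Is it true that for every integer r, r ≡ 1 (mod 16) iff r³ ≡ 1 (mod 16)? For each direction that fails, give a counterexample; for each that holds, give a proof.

Both directions hold.

[⇒] Suppose r ≡ 1 (mod 16). Write r = 16j + 1. Then (16j + 1)³ = 4096j³ + 768j² + 48j + 1 = 16(256j³ + 48j² + 3j) + 1, so r³ ≡ 1 (mod 16).

[⇐] Conversely, suppose r³ ≡ 1 (mod 16). The only residue r in {0, …, 15} with r³ ≡ 1 (mod 16) is r = 1, so r ≡ 1 (mod 16).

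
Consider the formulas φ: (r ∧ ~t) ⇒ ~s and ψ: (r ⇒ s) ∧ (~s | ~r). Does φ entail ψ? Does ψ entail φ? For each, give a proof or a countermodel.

Only the reverse direction holds.

(⇒) This fails. Under r = T, s = F, t = F, the left side is true but the right side is false.

(⇐) Assume the antecedent. If r is true, the antecedent cannot hold. If r is false, (r ∧ ~t) ⇒ ~s reduces to true regardless of the other variables. Either way (r ∧ ~t) ⇒ ~s holds.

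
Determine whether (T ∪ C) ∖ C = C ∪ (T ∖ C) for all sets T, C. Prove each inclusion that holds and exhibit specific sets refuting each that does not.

Only the forward inclusion holds.

(⟹) Let x ∈ (T ∪ C) ∖ C. Then x ∈ T and x ∉ C, from which x ∈ C ∪ (T ∖ C).

(⟸) This inclusion fails. Take T = ∅, C = {1}; then 1 ∈ C ∪ (T ∖ C) but 1 ∉ (T ∪ C) ∖ C.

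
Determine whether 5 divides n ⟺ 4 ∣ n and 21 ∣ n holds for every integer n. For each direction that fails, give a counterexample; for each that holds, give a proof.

(⇒) This fails: take n = 5. Certainly 5 ∣ 5, but 4 ∤ 5.

(⇐) This fails: take n = 84. Both 4 ∣ 84 and 21 ∣ 84, yet 84 is not a multiple of 5 (since 84 = 16·5 + 4), so 5 ∤ 84.

Both directions fail.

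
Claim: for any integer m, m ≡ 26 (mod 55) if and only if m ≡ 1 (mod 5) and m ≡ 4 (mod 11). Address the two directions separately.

Both implications hold.

[⇐] If m ≡ 1 (mod 5) and m ≡ 4 (mod 11), then by the Chinese remainder theorem m ≡ 26 (mod 55). This is exactly m ≡ 26 (mod 55).

[⇒] Suppose m ≡ 26 (mod 55); write m = 55j + 26. Since 5 ∣ 55, reducing mod 5 gives m ≡ 26 ≡ 1 (mod 5); since 11 ∣ 55, reducing mod 11 gives m ≡ 26 ≡ 4 (mod 11).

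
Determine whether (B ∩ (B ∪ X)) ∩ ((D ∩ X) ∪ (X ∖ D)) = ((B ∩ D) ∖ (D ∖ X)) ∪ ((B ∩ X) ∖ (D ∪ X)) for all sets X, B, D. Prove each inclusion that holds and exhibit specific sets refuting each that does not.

(⟹) This inclusion fails. Take X = {1}, B = {1}, D = ∅; then 1 ∈ (B ∩ (B ∪ X)) ∩ ((D ∩ X) ∪ (X ∖ D)) but 1 ∉ ((B ∩ D) ∖ (D ∖ X)) ∪ ((B ∩ X) ∖ (D ∪ X)).

(⟸) Let x ∈ ((B ∩ D) ∖ (D ∖ X)) ∪ ((B ∩ X) ∖ (D ∪ X)). Then x ∈ X ∩ B ∩ D, from which x ∈ (B ∩ (B ∪ X)) ∩ ((D ∩ X) ∪ (X ∖ D)).

Only the reverse inclusion holds.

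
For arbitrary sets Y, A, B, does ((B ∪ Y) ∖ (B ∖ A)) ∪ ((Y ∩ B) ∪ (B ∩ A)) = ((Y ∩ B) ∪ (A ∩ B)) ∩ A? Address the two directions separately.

Reverse inclusion. Let x ∈ ((Y ∩ B) ∪ (A ∩ B)) ∩ A. Then either x ∈ A ∩ B and x ∉ Y; or x ∈ Y ∩ A ∩ B. In each case x ∈ ((B ∪ Y) ∖ (B ∖ A)) ∪ ((Y ∩ B) ∪ (B ∩ A)), so ((Y ∩ B) ∪ (A ∩ B)) ∩ A ⊆ ((B ∪ Y) ∖ (B ∖ A)) ∪ ((Y ∩ B) ∪ (B ∩ A)).

Forward inclusion. This inclusion fails. Take Y = {1}, A = ∅, B = ∅; then 1 ∈ ((B ∪ Y) ∖ (B ∖ A)) ∪ ((Y ∩ B) ∪ (B ∩ A)) but 1 ∉ ((Y ∩ B) ∪ (A ∩ B)) ∩ A.

Only the reverse inclusion holds.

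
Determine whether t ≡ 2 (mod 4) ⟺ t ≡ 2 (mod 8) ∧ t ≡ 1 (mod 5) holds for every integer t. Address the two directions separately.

The forward direction fails; the converse holds.

(←) If t ≡ 2 (mod 8) and t ≡ 1 (mod 5), then by the Chinese remainder theorem t ≡ 26 (mod 40). Since 26 ≡ 2 (mod 4) and 4 ∣ 40, we get t ≡ 2 (mod 4).

(→) This fails: t = 2 gives 2 ≡ 2 (mod 4) but 2 ≡ 2 (mod 5), so the conjunction on the right does not hold.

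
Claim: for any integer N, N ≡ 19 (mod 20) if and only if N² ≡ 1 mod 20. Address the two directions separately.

(⟹) Suppose N ≡ 19 (mod 20). Write N = 20j + 19. Then (20j + 19)² = 400j² + 760j + 361 = 20(20j² + 38j + 18) + 1, so N² ≡ 1 (mod 20).

(⟸) This fails: take N = 1. Then 1² = 1 ≡ 1 (mod 20), yet 1 ≡ 1 (mod 20), not 19.

(⇒) holds; (⇐) fails.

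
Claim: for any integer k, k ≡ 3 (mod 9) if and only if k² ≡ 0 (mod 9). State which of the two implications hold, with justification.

The forward direction holds; the converse fails.

(⟹) Suppose k ≡ 3 (mod 9). Write k = 9j + 3. Then (9j + 3)² = 81j² + 54j + 9 = 9(9j² + 6j + 1) + 0, so k² ≡ 0 (mod 9).

(⟸) This fails: take k = 0. Then 0² = 0 ≡ 0 (mod 9), yet 0 ≡ 0 (mod 9), not 3.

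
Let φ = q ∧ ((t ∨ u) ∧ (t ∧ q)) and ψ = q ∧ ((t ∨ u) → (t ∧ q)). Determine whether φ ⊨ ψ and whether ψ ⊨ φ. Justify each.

(⇒) Assume the antecedent. If q is true, the antecedent forces (q = T, t = T, u = F) or (q = T, t = T, u = T), and q ∧ ((t ∨ u) → (t ∧ q)) holds there. If q is false, the antecedent cannot hold. Either way q ∧ ((t ∨ u) → (t ∧ q)) holds.

(⇐) This fails. Under q = T, t = F, u = F, the left side is false but the right side is true.

Only the forward implication holds.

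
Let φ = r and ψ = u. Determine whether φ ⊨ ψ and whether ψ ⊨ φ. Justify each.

(⇒) fails and (⇐) fails.

(→) This fails. Under r = T, u = F, the left side is true but the right side is false.

(←) This fails. Under r = F, u = T, the left side is false but the right side is true.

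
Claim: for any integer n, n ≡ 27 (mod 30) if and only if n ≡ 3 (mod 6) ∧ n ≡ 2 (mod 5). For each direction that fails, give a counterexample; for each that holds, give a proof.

Both implications hold.

(⇐) If n ≡ 3 (mod 6) and n ≡ 2 (mod 5), then by the Chinese remainder theorem n ≡ 27 (mod 30). This is exactly n ≡ 27 (mod 30).

(⇒) Suppose n ≡ 27 (mod 30); write n = 30j + 27. Since 6 ∣ 30, reducing mod 6 gives n ≡ 27 ≡ 3 (mod 6); since 5 ∣ 30, reducing mod 5 gives n ≡ 27 ≡ 2 (mod 5).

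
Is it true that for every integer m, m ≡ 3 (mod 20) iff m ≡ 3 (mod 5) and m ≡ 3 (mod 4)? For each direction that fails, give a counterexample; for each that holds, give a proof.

Forward direction. Suppose m ≡ 3 (mod 20); write m = 20j + 3. Since 5 ∣ 20, reducing mod 5 gives m ≡ 3 (mod 5); since 4 ∣ 20, reducing mod 4 gives m ≡ 3 (mod 4).

Converse. If m ≡ 3 (mod 5) and m ≡ 3 (mod 4), then by the Chinese remainder theorem m ≡ 3 (mod 20). This is exactly m ≡ 3 (mod 20).

Both implications hold.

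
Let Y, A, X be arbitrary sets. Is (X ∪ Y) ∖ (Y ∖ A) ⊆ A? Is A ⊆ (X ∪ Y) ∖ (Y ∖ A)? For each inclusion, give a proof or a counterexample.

Neither inclusion holds.

(⟹) This inclusion fails. Take Y = ∅, A = ∅, X = {1}; then 1 ∈ (X ∪ Y) ∖ (Y ∖ A) but 1 ∉ A.

(⟸) This inclusion fails. Take Y = ∅, A = {1}, X = ∅; then 1 ∈ A but 1 ∉ (X ∪ Y) ∖ (Y ∖ A).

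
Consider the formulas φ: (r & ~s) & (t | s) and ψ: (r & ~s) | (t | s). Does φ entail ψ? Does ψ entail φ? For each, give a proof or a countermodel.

(⇒) holds; (⇐) fails.

(⟹) Assume the antecedent. If r is true, (r & ~s) | (t | s) reduces to true regardless of the other variables. If r is false, the antecedent cannot hold. Either way (r & ~s) | (t | s) holds.

(⟸) This fails. Under r = T, t = F, s = F, the left side is false but the right side is true.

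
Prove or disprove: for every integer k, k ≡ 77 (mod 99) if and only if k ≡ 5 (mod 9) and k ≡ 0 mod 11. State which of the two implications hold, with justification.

The biconditional holds.

(⟹) Suppose k ≡ 77 (mod 99); write k = 99j + 77. Since 9 ∣ 99, reducing mod 9 gives k ≡ 77 ≡ 5 (mod 9); since 11 ∣ 99, reducing mod 11 gives k ≡ 77 ≡ 0 (mod 11).

(⟸) Conversely, if k ≡ 5 (mod 9) and k ≡ 0 (mod 11), then by the Chinese remainder theorem k ≡ 77 (mod 99). This is exactly k ≡ 77 (mod 99).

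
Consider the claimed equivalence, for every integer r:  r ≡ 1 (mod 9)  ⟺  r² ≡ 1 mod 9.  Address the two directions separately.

(⇐) This fails: take r = 8. Then 8² = 64 ≡ 1 (mod 9), yet 8 ≡ 8 (mod 9), not 1.

(⇒) Suppose r ≡ 1 (mod 9). Write r = 9j + 1. Then (9j + 1)² = 81j² + 18j + 1 = 9(9j² + 2j) + 1, so r² ≡ 1 (mod 9).

Only the forward implication holds.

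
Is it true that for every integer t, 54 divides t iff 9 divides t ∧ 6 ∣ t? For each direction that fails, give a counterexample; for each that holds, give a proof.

Only the forward implication holds.

(⟹) If 54 ∣ t, write t = 54q. Since 54 = 6·9, t = 9·(6q), so 9 ∣ t; and since 54 = 9·6, t = 6·(9q), so 6 ∣ t.

(⟸) This fails: take t = 18. Both 9 ∣ 18 and 6 ∣ 18, yet 18 is not a multiple of 54 (since 18 = 0·54 + 18), so 54 ∤ 18.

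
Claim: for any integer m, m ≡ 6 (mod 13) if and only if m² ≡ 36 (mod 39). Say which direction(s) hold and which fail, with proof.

Neither direction holds.

[⇒] This fails: take m = 19. Then 19 ≡ 6 (mod 13), but 19² = 361 ≡ 10 (mod 39), not 36.

[⇐] This fails: take m = 33. Then 33² = 1089 ≡ 36 (mod 39), yet 33 ≡ 7 (mod 13), not 6.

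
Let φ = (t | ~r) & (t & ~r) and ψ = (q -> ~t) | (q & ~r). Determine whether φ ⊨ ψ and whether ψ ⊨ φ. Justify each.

(⇐) This fails. Under q = F, t = F, r = F, the left side is false but the right side is true.

(⇒) Assume the antecedent. If q is true, the antecedent forces (q = T, t = T, r = F), and (q -> ~t) | (q & ~r) holds there. If q is false, (q -> ~t) | (q & ~r) reduces to true regardless of the other variables. Either way (q -> ~t) | (q & ~r) holds.

The forward direction holds; the converse fails.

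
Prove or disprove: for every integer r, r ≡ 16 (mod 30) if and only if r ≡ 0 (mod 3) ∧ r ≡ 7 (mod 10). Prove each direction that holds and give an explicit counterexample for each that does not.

(⟹) This fails: r = 16 gives 16 ≡ 16 (mod 30) but 16 ≡ 1 (mod 3), so the conjunction on the right does not hold.

(⟸) This fails: r = 27 satisfies both congruences on the right (27 ≡ 0 mod 3 and 27 ≡ 7 mod 10) yet 27 ≡ 27 (mod 30), not 16.

Both directions fail.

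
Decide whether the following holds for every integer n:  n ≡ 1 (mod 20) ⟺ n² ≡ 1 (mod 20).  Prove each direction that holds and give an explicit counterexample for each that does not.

Forward direction. Suppose n ≡ 1 (mod 20). Write n = 20j + 1. Then (20j + 1)² = 400j² + 40j + 1 = 20(20j² + 2j) + 1, so n² ≡ 1 (mod 20).

Converse. This fails: take n = 9. Then 9² = 81 ≡ 1 (mod 20), yet 9 ≡ 9 (mod 20), not 1.

(⇒) holds; (⇐) fails.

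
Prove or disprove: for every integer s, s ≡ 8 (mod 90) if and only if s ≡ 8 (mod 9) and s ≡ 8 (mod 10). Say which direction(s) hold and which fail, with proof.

(⟹) Suppose s ≡ 8 (mod 90); write s = 90j + 8. Since 9 ∣ 90, reducing mod 9 gives s ≡ 8 (mod 9); since 10 ∣ 90, reducing mod 10 gives s ≡ 8 (mod 10).

(⟸) Conversely, if s ≡ 8 (mod 9) and s ≡ 8 (mod 10), then by the Chinese remainder theorem s ≡ 8 (mod 90). This is exactly s ≡ 8 (mod 90).

Both directions hold; the statement is true.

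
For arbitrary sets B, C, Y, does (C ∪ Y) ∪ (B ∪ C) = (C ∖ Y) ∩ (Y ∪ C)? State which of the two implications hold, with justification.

Reverse inclusion. Let x ∈ (C ∖ Y) ∩ (Y ∪ C). Then either x ∈ C and x ∉ B, Y; or x ∈ B ∩ C and x ∉ Y. In each case x ∈ (C ∪ Y) ∪ (B ∪ C), so (C ∖ Y) ∩ (Y ∪ C) ⊆ (C ∪ Y) ∪ (B ∪ C).

Forward inclusion. This inclusion fails. Take B = {1}, C = ∅, Y = ∅; then 1 ∈ (C ∪ Y) ∪ (B ∪ C) but 1 ∉ (C ∖ Y) ∩ (Y ∪ C).

(⊆) fails; (⊇) holds.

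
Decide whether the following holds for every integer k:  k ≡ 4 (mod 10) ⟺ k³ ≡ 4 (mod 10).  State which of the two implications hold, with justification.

Converse. Suppose k³ ≡ 4 (mod 10). The only residue r in {0, …, 9} with r³ ≡ 4 (mod 10) is r = 4, so k ≡ 4 (mod 10).

Forward direction. Suppose k ≡ 4 (mod 10). Write k = 10j + 4. Then (10j + 4)³ = 1000j³ + 1200j² + 480j + 64 = 10(100j³ + 120j² + 48j + 6) + 4, so k³ ≡ 4 (mod 10).

The biconditional holds.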